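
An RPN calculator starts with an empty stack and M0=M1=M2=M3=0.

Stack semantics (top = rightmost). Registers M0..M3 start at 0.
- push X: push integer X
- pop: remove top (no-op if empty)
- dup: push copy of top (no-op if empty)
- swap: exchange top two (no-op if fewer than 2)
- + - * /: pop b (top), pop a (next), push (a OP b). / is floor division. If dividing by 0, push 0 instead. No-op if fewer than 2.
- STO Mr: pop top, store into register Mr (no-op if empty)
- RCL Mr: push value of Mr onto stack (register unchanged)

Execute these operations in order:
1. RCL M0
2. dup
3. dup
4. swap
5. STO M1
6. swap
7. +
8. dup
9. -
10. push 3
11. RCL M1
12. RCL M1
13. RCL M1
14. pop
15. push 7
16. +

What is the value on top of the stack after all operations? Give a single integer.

Answer: 7

Derivation:
After op 1 (RCL M0): stack=[0] mem=[0,0,0,0]
After op 2 (dup): stack=[0,0] mem=[0,0,0,0]
After op 3 (dup): stack=[0,0,0] mem=[0,0,0,0]
After op 4 (swap): stack=[0,0,0] mem=[0,0,0,0]
After op 5 (STO M1): stack=[0,0] mem=[0,0,0,0]
After op 6 (swap): stack=[0,0] mem=[0,0,0,0]
After op 7 (+): stack=[0] mem=[0,0,0,0]
After op 8 (dup): stack=[0,0] mem=[0,0,0,0]
After op 9 (-): stack=[0] mem=[0,0,0,0]
After op 10 (push 3): stack=[0,3] mem=[0,0,0,0]
After op 11 (RCL M1): stack=[0,3,0] mem=[0,0,0,0]
After op 12 (RCL M1): stack=[0,3,0,0] mem=[0,0,0,0]
After op 13 (RCL M1): stack=[0,3,0,0,0] mem=[0,0,0,0]
After op 14 (pop): stack=[0,3,0,0] mem=[0,0,0,0]
After op 15 (push 7): stack=[0,3,0,0,7] mem=[0,0,0,0]
After op 16 (+): stack=[0,3,0,7] mem=[0,0,0,0]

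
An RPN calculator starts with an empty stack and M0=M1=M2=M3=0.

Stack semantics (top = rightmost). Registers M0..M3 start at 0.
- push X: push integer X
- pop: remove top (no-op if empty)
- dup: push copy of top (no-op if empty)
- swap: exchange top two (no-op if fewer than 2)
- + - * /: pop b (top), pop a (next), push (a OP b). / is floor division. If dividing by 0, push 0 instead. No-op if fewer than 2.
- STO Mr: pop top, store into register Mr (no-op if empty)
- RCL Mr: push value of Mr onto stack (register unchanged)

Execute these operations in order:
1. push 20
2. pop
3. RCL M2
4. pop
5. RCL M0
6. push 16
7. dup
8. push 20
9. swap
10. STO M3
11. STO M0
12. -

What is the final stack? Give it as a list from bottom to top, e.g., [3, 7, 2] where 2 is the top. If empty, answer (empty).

Answer: [-16]

Derivation:
After op 1 (push 20): stack=[20] mem=[0,0,0,0]
After op 2 (pop): stack=[empty] mem=[0,0,0,0]
After op 3 (RCL M2): stack=[0] mem=[0,0,0,0]
After op 4 (pop): stack=[empty] mem=[0,0,0,0]
After op 5 (RCL M0): stack=[0] mem=[0,0,0,0]
After op 6 (push 16): stack=[0,16] mem=[0,0,0,0]
After op 7 (dup): stack=[0,16,16] mem=[0,0,0,0]
After op 8 (push 20): stack=[0,16,16,20] mem=[0,0,0,0]
After op 9 (swap): stack=[0,16,20,16] mem=[0,0,0,0]
After op 10 (STO M3): stack=[0,16,20] mem=[0,0,0,16]
After op 11 (STO M0): stack=[0,16] mem=[20,0,0,16]
After op 12 (-): stack=[-16] mem=[20,0,0,16]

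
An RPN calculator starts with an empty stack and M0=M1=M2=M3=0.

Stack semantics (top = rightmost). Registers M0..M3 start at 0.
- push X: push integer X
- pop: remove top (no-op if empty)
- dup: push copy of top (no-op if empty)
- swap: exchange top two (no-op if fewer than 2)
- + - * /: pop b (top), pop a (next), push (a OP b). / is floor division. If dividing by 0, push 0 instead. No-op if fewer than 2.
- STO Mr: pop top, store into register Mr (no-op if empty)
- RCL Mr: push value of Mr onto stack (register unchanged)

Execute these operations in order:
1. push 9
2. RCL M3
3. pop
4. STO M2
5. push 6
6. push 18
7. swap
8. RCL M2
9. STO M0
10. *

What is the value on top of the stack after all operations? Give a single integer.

Answer: 108

Derivation:
After op 1 (push 9): stack=[9] mem=[0,0,0,0]
After op 2 (RCL M3): stack=[9,0] mem=[0,0,0,0]
After op 3 (pop): stack=[9] mem=[0,0,0,0]
After op 4 (STO M2): stack=[empty] mem=[0,0,9,0]
After op 5 (push 6): stack=[6] mem=[0,0,9,0]
After op 6 (push 18): stack=[6,18] mem=[0,0,9,0]
After op 7 (swap): stack=[18,6] mem=[0,0,9,0]
After op 8 (RCL M2): stack=[18,6,9] mem=[0,0,9,0]
After op 9 (STO M0): stack=[18,6] mem=[9,0,9,0]
After op 10 (*): stack=[108] mem=[9,0,9,0]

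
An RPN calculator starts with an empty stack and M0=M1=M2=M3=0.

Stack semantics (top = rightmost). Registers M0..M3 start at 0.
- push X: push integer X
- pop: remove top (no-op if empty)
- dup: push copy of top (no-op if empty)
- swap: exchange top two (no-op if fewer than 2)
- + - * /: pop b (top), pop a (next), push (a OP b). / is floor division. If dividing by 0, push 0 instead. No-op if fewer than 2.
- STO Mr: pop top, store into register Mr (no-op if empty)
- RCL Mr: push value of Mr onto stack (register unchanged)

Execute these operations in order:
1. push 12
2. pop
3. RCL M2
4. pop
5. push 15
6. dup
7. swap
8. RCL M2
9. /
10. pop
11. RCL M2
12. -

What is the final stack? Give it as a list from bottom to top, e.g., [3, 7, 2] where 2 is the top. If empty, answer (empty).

After op 1 (push 12): stack=[12] mem=[0,0,0,0]
After op 2 (pop): stack=[empty] mem=[0,0,0,0]
After op 3 (RCL M2): stack=[0] mem=[0,0,0,0]
After op 4 (pop): stack=[empty] mem=[0,0,0,0]
After op 5 (push 15): stack=[15] mem=[0,0,0,0]
After op 6 (dup): stack=[15,15] mem=[0,0,0,0]
After op 7 (swap): stack=[15,15] mem=[0,0,0,0]
After op 8 (RCL M2): stack=[15,15,0] mem=[0,0,0,0]
After op 9 (/): stack=[15,0] mem=[0,0,0,0]
After op 10 (pop): stack=[15] mem=[0,0,0,0]
After op 11 (RCL M2): stack=[15,0] mem=[0,0,0,0]
After op 12 (-): stack=[15] mem=[0,0,0,0]

Answer: [15]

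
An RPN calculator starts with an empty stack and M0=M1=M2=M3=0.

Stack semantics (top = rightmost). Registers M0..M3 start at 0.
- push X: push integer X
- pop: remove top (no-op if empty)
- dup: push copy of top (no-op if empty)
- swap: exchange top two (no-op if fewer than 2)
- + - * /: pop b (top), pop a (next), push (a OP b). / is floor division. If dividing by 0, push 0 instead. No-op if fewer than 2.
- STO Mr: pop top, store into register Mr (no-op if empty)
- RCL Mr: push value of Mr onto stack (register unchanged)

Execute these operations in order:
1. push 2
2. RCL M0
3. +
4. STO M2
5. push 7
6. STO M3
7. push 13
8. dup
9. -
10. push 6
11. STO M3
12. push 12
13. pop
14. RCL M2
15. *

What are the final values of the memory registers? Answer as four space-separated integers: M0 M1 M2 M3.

After op 1 (push 2): stack=[2] mem=[0,0,0,0]
After op 2 (RCL M0): stack=[2,0] mem=[0,0,0,0]
After op 3 (+): stack=[2] mem=[0,0,0,0]
After op 4 (STO M2): stack=[empty] mem=[0,0,2,0]
After op 5 (push 7): stack=[7] mem=[0,0,2,0]
After op 6 (STO M3): stack=[empty] mem=[0,0,2,7]
After op 7 (push 13): stack=[13] mem=[0,0,2,7]
After op 8 (dup): stack=[13,13] mem=[0,0,2,7]
After op 9 (-): stack=[0] mem=[0,0,2,7]
After op 10 (push 6): stack=[0,6] mem=[0,0,2,7]
After op 11 (STO M3): stack=[0] mem=[0,0,2,6]
After op 12 (push 12): stack=[0,12] mem=[0,0,2,6]
After op 13 (pop): stack=[0] mem=[0,0,2,6]
After op 14 (RCL M2): stack=[0,2] mem=[0,0,2,6]
After op 15 (*): stack=[0] mem=[0,0,2,6]

Answer: 0 0 2 6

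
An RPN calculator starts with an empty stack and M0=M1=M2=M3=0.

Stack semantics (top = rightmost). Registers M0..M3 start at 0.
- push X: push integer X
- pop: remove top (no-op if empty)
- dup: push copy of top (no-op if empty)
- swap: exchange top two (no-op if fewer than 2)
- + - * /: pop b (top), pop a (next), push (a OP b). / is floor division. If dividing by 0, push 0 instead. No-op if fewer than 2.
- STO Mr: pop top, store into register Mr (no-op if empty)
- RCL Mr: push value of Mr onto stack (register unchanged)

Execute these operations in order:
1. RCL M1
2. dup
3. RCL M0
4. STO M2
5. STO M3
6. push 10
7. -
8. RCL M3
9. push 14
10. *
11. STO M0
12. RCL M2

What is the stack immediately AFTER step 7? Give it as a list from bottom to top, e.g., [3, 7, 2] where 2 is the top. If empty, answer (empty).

After op 1 (RCL M1): stack=[0] mem=[0,0,0,0]
After op 2 (dup): stack=[0,0] mem=[0,0,0,0]
After op 3 (RCL M0): stack=[0,0,0] mem=[0,0,0,0]
After op 4 (STO M2): stack=[0,0] mem=[0,0,0,0]
After op 5 (STO M3): stack=[0] mem=[0,0,0,0]
After op 6 (push 10): stack=[0,10] mem=[0,0,0,0]
After op 7 (-): stack=[-10] mem=[0,0,0,0]

[-10]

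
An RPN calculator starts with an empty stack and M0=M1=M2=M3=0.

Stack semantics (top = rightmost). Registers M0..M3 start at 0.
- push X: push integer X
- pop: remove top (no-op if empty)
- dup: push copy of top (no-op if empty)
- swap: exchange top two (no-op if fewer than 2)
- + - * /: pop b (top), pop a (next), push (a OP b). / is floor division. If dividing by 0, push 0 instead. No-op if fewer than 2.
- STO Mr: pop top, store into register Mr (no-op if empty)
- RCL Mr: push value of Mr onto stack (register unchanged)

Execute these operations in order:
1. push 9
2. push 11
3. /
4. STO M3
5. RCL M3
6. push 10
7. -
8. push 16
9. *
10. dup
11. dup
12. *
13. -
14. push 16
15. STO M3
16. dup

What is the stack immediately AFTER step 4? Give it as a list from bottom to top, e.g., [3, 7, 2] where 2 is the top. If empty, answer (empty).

After op 1 (push 9): stack=[9] mem=[0,0,0,0]
After op 2 (push 11): stack=[9,11] mem=[0,0,0,0]
After op 3 (/): stack=[0] mem=[0,0,0,0]
After op 4 (STO M3): stack=[empty] mem=[0,0,0,0]

(empty)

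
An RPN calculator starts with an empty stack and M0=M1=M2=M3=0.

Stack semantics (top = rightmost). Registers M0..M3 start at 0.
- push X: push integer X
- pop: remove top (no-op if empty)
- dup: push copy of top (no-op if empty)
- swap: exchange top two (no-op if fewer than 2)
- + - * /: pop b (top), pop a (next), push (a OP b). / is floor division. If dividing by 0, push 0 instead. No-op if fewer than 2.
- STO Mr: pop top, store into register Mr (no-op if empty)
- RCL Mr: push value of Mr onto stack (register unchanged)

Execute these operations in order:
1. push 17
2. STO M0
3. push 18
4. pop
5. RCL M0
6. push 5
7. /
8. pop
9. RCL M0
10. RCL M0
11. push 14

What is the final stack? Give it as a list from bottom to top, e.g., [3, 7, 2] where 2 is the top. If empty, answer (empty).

Answer: [17, 17, 14]

Derivation:
After op 1 (push 17): stack=[17] mem=[0,0,0,0]
After op 2 (STO M0): stack=[empty] mem=[17,0,0,0]
After op 3 (push 18): stack=[18] mem=[17,0,0,0]
After op 4 (pop): stack=[empty] mem=[17,0,0,0]
After op 5 (RCL M0): stack=[17] mem=[17,0,0,0]
After op 6 (push 5): stack=[17,5] mem=[17,0,0,0]
After op 7 (/): stack=[3] mem=[17,0,0,0]
After op 8 (pop): stack=[empty] mem=[17,0,0,0]
After op 9 (RCL M0): stack=[17] mem=[17,0,0,0]
After op 10 (RCL M0): stack=[17,17] mem=[17,0,0,0]
After op 11 (push 14): stack=[17,17,14] mem=[17,0,0,0]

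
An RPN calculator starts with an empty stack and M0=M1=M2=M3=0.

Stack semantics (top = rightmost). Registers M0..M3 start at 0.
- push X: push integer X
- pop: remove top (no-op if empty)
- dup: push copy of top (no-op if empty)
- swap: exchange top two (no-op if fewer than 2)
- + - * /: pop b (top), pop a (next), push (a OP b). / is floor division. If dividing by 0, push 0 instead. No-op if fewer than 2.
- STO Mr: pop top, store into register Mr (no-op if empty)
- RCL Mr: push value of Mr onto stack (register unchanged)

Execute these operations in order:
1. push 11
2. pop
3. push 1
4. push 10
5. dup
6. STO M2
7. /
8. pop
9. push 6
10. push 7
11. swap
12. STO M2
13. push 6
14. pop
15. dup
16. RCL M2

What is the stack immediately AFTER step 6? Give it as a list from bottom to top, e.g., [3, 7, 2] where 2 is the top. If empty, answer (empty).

After op 1 (push 11): stack=[11] mem=[0,0,0,0]
After op 2 (pop): stack=[empty] mem=[0,0,0,0]
After op 3 (push 1): stack=[1] mem=[0,0,0,0]
After op 4 (push 10): stack=[1,10] mem=[0,0,0,0]
After op 5 (dup): stack=[1,10,10] mem=[0,0,0,0]
After op 6 (STO M2): stack=[1,10] mem=[0,0,10,0]

[1, 10]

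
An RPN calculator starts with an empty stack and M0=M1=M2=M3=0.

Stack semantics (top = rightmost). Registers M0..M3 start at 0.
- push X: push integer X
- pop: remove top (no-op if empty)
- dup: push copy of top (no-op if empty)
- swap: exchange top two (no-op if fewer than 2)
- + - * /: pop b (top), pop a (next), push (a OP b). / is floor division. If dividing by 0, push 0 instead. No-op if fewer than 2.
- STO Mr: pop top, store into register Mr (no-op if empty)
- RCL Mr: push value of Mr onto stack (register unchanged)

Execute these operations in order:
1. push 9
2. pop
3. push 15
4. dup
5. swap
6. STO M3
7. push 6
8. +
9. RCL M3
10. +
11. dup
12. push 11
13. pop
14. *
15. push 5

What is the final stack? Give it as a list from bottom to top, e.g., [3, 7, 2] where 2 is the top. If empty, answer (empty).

Answer: [1296, 5]

Derivation:
After op 1 (push 9): stack=[9] mem=[0,0,0,0]
After op 2 (pop): stack=[empty] mem=[0,0,0,0]
After op 3 (push 15): stack=[15] mem=[0,0,0,0]
After op 4 (dup): stack=[15,15] mem=[0,0,0,0]
After op 5 (swap): stack=[15,15] mem=[0,0,0,0]
After op 6 (STO M3): stack=[15] mem=[0,0,0,15]
After op 7 (push 6): stack=[15,6] mem=[0,0,0,15]
After op 8 (+): stack=[21] mem=[0,0,0,15]
After op 9 (RCL M3): stack=[21,15] mem=[0,0,0,15]
After op 10 (+): stack=[36] mem=[0,0,0,15]
After op 11 (dup): stack=[36,36] mem=[0,0,0,15]
After op 12 (push 11): stack=[36,36,11] mem=[0,0,0,15]
After op 13 (pop): stack=[36,36] mem=[0,0,0,15]
After op 14 (*): stack=[1296] mem=[0,0,0,15]
After op 15 (push 5): stack=[1296,5] mem=[0,0,0,15]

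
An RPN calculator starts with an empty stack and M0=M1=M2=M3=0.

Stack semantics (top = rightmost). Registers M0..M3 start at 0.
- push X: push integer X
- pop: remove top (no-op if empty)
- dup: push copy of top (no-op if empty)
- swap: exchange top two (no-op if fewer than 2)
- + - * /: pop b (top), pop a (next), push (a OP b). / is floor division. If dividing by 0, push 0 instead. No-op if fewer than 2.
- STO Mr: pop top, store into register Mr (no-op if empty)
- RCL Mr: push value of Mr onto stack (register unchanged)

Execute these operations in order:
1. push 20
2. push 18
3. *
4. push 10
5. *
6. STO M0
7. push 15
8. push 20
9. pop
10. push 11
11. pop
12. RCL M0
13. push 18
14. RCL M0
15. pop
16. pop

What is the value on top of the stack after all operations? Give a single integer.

Answer: 3600

Derivation:
After op 1 (push 20): stack=[20] mem=[0,0,0,0]
After op 2 (push 18): stack=[20,18] mem=[0,0,0,0]
After op 3 (*): stack=[360] mem=[0,0,0,0]
After op 4 (push 10): stack=[360,10] mem=[0,0,0,0]
After op 5 (*): stack=[3600] mem=[0,0,0,0]
After op 6 (STO M0): stack=[empty] mem=[3600,0,0,0]
After op 7 (push 15): stack=[15] mem=[3600,0,0,0]
After op 8 (push 20): stack=[15,20] mem=[3600,0,0,0]
After op 9 (pop): stack=[15] mem=[3600,0,0,0]
After op 10 (push 11): stack=[15,11] mem=[3600,0,0,0]
After op 11 (pop): stack=[15] mem=[3600,0,0,0]
After op 12 (RCL M0): stack=[15,3600] mem=[3600,0,0,0]
After op 13 (push 18): stack=[15,3600,18] mem=[3600,0,0,0]
After op 14 (RCL M0): stack=[15,3600,18,3600] mem=[3600,0,0,0]
After op 15 (pop): stack=[15,3600,18] mem=[3600,0,0,0]
After op 16 (pop): stack=[15,3600] mem=[3600,0,0,0]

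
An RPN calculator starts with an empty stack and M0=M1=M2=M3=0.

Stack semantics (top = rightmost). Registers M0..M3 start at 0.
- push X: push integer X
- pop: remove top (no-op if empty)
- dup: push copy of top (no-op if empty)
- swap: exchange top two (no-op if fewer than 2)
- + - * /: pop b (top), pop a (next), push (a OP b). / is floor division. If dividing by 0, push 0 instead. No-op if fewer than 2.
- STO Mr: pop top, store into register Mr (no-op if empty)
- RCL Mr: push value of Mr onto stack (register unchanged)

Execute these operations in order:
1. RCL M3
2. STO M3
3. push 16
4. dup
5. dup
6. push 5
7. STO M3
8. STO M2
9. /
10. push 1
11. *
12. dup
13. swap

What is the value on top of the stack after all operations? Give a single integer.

Answer: 1

Derivation:
After op 1 (RCL M3): stack=[0] mem=[0,0,0,0]
After op 2 (STO M3): stack=[empty] mem=[0,0,0,0]
After op 3 (push 16): stack=[16] mem=[0,0,0,0]
After op 4 (dup): stack=[16,16] mem=[0,0,0,0]
After op 5 (dup): stack=[16,16,16] mem=[0,0,0,0]
After op 6 (push 5): stack=[16,16,16,5] mem=[0,0,0,0]
After op 7 (STO M3): stack=[16,16,16] mem=[0,0,0,5]
After op 8 (STO M2): stack=[16,16] mem=[0,0,16,5]
After op 9 (/): stack=[1] mem=[0,0,16,5]
After op 10 (push 1): stack=[1,1] mem=[0,0,16,5]
After op 11 (*): stack=[1] mem=[0,0,16,5]
After op 12 (dup): stack=[1,1] mem=[0,0,16,5]
After op 13 (swap): stack=[1,1] mem=[0,0,16,5]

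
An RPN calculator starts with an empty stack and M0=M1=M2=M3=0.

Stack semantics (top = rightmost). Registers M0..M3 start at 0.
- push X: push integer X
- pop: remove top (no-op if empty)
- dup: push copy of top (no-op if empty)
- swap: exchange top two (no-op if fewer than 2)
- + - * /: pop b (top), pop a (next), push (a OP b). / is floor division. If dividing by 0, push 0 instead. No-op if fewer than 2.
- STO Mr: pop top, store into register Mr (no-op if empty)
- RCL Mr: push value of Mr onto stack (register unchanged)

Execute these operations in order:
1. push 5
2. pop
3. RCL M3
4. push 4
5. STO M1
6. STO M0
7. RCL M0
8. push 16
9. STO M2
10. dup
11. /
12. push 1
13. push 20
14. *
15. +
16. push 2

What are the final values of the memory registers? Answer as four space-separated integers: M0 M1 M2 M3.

After op 1 (push 5): stack=[5] mem=[0,0,0,0]
After op 2 (pop): stack=[empty] mem=[0,0,0,0]
After op 3 (RCL M3): stack=[0] mem=[0,0,0,0]
After op 4 (push 4): stack=[0,4] mem=[0,0,0,0]
After op 5 (STO M1): stack=[0] mem=[0,4,0,0]
After op 6 (STO M0): stack=[empty] mem=[0,4,0,0]
After op 7 (RCL M0): stack=[0] mem=[0,4,0,0]
After op 8 (push 16): stack=[0,16] mem=[0,4,0,0]
After op 9 (STO M2): stack=[0] mem=[0,4,16,0]
After op 10 (dup): stack=[0,0] mem=[0,4,16,0]
After op 11 (/): stack=[0] mem=[0,4,16,0]
After op 12 (push 1): stack=[0,1] mem=[0,4,16,0]
After op 13 (push 20): stack=[0,1,20] mem=[0,4,16,0]
After op 14 (*): stack=[0,20] mem=[0,4,16,0]
After op 15 (+): stack=[20] mem=[0,4,16,0]
After op 16 (push 2): stack=[20,2] mem=[0,4,16,0]

Answer: 0 4 16 0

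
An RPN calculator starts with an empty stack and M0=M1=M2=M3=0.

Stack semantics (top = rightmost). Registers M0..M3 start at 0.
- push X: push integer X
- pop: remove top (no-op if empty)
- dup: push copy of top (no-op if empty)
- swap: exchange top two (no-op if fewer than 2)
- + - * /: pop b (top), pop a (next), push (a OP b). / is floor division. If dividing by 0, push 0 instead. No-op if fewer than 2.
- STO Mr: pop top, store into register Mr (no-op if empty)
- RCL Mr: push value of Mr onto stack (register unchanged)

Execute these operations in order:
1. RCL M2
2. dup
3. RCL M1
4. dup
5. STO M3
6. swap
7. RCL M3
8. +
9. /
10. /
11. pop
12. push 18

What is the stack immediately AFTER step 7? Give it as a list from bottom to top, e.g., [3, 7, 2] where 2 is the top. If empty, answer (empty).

After op 1 (RCL M2): stack=[0] mem=[0,0,0,0]
After op 2 (dup): stack=[0,0] mem=[0,0,0,0]
After op 3 (RCL M1): stack=[0,0,0] mem=[0,0,0,0]
After op 4 (dup): stack=[0,0,0,0] mem=[0,0,0,0]
After op 5 (STO M3): stack=[0,0,0] mem=[0,0,0,0]
After op 6 (swap): stack=[0,0,0] mem=[0,0,0,0]
After op 7 (RCL M3): stack=[0,0,0,0] mem=[0,0,0,0]

[0, 0, 0, 0]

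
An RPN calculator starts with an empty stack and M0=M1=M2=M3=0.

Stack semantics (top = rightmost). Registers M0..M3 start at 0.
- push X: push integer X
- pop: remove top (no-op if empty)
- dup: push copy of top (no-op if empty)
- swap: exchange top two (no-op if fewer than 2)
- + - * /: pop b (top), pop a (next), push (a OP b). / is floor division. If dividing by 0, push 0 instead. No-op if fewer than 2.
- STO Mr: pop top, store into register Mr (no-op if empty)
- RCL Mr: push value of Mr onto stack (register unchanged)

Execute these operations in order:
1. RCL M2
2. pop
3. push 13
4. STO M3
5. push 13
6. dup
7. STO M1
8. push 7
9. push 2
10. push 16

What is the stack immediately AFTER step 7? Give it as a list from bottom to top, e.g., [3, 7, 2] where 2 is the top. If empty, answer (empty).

After op 1 (RCL M2): stack=[0] mem=[0,0,0,0]
After op 2 (pop): stack=[empty] mem=[0,0,0,0]
After op 3 (push 13): stack=[13] mem=[0,0,0,0]
After op 4 (STO M3): stack=[empty] mem=[0,0,0,13]
After op 5 (push 13): stack=[13] mem=[0,0,0,13]
After op 6 (dup): stack=[13,13] mem=[0,0,0,13]
After op 7 (STO M1): stack=[13] mem=[0,13,0,13]

[13]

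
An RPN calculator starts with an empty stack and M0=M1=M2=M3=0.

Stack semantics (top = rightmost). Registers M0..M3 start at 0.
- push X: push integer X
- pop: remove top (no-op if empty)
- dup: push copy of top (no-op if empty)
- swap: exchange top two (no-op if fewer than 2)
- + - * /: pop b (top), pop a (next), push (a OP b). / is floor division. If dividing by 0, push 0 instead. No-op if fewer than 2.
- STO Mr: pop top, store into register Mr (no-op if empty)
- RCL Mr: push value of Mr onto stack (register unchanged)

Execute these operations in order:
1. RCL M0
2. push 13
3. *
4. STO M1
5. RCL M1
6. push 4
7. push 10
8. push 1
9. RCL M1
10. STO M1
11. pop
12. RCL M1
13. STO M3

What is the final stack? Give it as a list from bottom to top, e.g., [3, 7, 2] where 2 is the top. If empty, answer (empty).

After op 1 (RCL M0): stack=[0] mem=[0,0,0,0]
After op 2 (push 13): stack=[0,13] mem=[0,0,0,0]
After op 3 (*): stack=[0] mem=[0,0,0,0]
After op 4 (STO M1): stack=[empty] mem=[0,0,0,0]
After op 5 (RCL M1): stack=[0] mem=[0,0,0,0]
After op 6 (push 4): stack=[0,4] mem=[0,0,0,0]
After op 7 (push 10): stack=[0,4,10] mem=[0,0,0,0]
After op 8 (push 1): stack=[0,4,10,1] mem=[0,0,0,0]
After op 9 (RCL M1): stack=[0,4,10,1,0] mem=[0,0,0,0]
After op 10 (STO M1): stack=[0,4,10,1] mem=[0,0,0,0]
After op 11 (pop): stack=[0,4,10] mem=[0,0,0,0]
After op 12 (RCL M1): stack=[0,4,10,0] mem=[0,0,0,0]
After op 13 (STO M3): stack=[0,4,10] mem=[0,0,0,0]

Answer: [0, 4, 10]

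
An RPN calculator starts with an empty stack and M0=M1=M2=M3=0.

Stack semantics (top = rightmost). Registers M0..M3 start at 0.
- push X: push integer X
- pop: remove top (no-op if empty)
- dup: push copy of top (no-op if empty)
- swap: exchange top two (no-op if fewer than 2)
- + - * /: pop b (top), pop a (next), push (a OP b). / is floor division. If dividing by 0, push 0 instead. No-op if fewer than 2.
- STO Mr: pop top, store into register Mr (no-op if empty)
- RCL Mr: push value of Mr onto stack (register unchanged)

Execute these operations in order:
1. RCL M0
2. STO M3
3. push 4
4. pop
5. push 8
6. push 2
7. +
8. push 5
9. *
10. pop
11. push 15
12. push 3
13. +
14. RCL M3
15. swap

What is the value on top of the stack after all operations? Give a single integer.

After op 1 (RCL M0): stack=[0] mem=[0,0,0,0]
After op 2 (STO M3): stack=[empty] mem=[0,0,0,0]
After op 3 (push 4): stack=[4] mem=[0,0,0,0]
After op 4 (pop): stack=[empty] mem=[0,0,0,0]
After op 5 (push 8): stack=[8] mem=[0,0,0,0]
After op 6 (push 2): stack=[8,2] mem=[0,0,0,0]
After op 7 (+): stack=[10] mem=[0,0,0,0]
After op 8 (push 5): stack=[10,5] mem=[0,0,0,0]
After op 9 (*): stack=[50] mem=[0,0,0,0]
After op 10 (pop): stack=[empty] mem=[0,0,0,0]
After op 11 (push 15): stack=[15] mem=[0,0,0,0]
After op 12 (push 3): stack=[15,3] mem=[0,0,0,0]
After op 13 (+): stack=[18] mem=[0,0,0,0]
After op 14 (RCL M3): stack=[18,0] mem=[0,0,0,0]
After op 15 (swap): stack=[0,18] mem=[0,0,0,0]

Answer: 18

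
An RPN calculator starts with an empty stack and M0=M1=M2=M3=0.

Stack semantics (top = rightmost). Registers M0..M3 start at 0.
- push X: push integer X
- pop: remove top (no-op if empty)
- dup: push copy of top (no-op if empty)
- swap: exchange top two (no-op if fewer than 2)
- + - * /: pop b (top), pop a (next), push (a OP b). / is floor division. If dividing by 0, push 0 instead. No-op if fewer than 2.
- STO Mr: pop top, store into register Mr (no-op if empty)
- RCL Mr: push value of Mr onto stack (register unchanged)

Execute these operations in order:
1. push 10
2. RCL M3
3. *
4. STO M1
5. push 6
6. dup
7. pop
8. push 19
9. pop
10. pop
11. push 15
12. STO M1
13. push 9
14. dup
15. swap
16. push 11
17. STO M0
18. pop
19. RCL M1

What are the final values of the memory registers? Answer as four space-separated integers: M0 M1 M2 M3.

After op 1 (push 10): stack=[10] mem=[0,0,0,0]
After op 2 (RCL M3): stack=[10,0] mem=[0,0,0,0]
After op 3 (*): stack=[0] mem=[0,0,0,0]
After op 4 (STO M1): stack=[empty] mem=[0,0,0,0]
After op 5 (push 6): stack=[6] mem=[0,0,0,0]
After op 6 (dup): stack=[6,6] mem=[0,0,0,0]
After op 7 (pop): stack=[6] mem=[0,0,0,0]
After op 8 (push 19): stack=[6,19] mem=[0,0,0,0]
After op 9 (pop): stack=[6] mem=[0,0,0,0]
After op 10 (pop): stack=[empty] mem=[0,0,0,0]
After op 11 (push 15): stack=[15] mem=[0,0,0,0]
After op 12 (STO M1): stack=[empty] mem=[0,15,0,0]
After op 13 (push 9): stack=[9] mem=[0,15,0,0]
After op 14 (dup): stack=[9,9] mem=[0,15,0,0]
After op 15 (swap): stack=[9,9] mem=[0,15,0,0]
After op 16 (push 11): stack=[9,9,11] mem=[0,15,0,0]
After op 17 (STO M0): stack=[9,9] mem=[11,15,0,0]
After op 18 (pop): stack=[9] mem=[11,15,0,0]
After op 19 (RCL M1): stack=[9,15] mem=[11,15,0,0]

Answer: 11 15 0 0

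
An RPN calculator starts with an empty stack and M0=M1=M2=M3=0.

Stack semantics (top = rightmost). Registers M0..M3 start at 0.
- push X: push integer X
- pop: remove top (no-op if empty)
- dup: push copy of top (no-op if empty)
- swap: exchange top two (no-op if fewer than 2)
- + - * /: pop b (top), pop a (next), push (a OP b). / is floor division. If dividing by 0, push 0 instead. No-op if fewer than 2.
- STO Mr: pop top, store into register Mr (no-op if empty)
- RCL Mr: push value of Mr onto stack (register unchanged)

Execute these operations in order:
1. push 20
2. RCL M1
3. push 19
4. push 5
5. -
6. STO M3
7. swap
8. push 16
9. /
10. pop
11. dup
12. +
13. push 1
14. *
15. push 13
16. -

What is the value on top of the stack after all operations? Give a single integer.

Answer: -13

Derivation:
After op 1 (push 20): stack=[20] mem=[0,0,0,0]
After op 2 (RCL M1): stack=[20,0] mem=[0,0,0,0]
After op 3 (push 19): stack=[20,0,19] mem=[0,0,0,0]
After op 4 (push 5): stack=[20,0,19,5] mem=[0,0,0,0]
After op 5 (-): stack=[20,0,14] mem=[0,0,0,0]
After op 6 (STO M3): stack=[20,0] mem=[0,0,0,14]
After op 7 (swap): stack=[0,20] mem=[0,0,0,14]
After op 8 (push 16): stack=[0,20,16] mem=[0,0,0,14]
After op 9 (/): stack=[0,1] mem=[0,0,0,14]
After op 10 (pop): stack=[0] mem=[0,0,0,14]
After op 11 (dup): stack=[0,0] mem=[0,0,0,14]
After op 12 (+): stack=[0] mem=[0,0,0,14]
After op 13 (push 1): stack=[0,1] mem=[0,0,0,14]
After op 14 (*): stack=[0] mem=[0,0,0,14]
After op 15 (push 13): stack=[0,13] mem=[0,0,0,14]
After op 16 (-): stack=[-13] mem=[0,0,0,14]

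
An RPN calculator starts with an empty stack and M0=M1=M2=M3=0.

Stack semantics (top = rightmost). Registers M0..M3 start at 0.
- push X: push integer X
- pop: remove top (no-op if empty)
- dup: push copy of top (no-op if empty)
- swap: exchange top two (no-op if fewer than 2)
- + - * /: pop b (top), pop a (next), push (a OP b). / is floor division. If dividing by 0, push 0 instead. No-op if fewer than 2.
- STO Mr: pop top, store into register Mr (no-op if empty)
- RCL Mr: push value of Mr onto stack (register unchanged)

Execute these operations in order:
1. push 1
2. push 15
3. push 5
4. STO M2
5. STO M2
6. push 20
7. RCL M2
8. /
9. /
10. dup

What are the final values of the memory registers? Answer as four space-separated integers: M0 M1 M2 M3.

Answer: 0 0 15 0

Derivation:
After op 1 (push 1): stack=[1] mem=[0,0,0,0]
After op 2 (push 15): stack=[1,15] mem=[0,0,0,0]
After op 3 (push 5): stack=[1,15,5] mem=[0,0,0,0]
After op 4 (STO M2): stack=[1,15] mem=[0,0,5,0]
After op 5 (STO M2): stack=[1] mem=[0,0,15,0]
After op 6 (push 20): stack=[1,20] mem=[0,0,15,0]
After op 7 (RCL M2): stack=[1,20,15] mem=[0,0,15,0]
After op 8 (/): stack=[1,1] mem=[0,0,15,0]
After op 9 (/): stack=[1] mem=[0,0,15,0]
After op 10 (dup): stack=[1,1] mem=[0,0,15,0]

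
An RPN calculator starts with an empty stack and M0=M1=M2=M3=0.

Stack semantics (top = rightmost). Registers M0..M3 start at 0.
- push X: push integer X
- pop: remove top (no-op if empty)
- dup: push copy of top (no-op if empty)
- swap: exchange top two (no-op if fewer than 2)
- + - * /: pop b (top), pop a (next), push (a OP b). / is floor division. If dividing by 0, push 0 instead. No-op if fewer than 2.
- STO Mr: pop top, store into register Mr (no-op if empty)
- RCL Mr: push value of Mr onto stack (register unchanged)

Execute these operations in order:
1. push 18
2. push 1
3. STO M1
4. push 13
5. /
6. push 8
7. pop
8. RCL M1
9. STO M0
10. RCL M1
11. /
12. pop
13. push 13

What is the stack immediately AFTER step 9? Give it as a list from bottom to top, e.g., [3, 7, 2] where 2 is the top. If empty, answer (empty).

After op 1 (push 18): stack=[18] mem=[0,0,0,0]
After op 2 (push 1): stack=[18,1] mem=[0,0,0,0]
After op 3 (STO M1): stack=[18] mem=[0,1,0,0]
After op 4 (push 13): stack=[18,13] mem=[0,1,0,0]
After op 5 (/): stack=[1] mem=[0,1,0,0]
After op 6 (push 8): stack=[1,8] mem=[0,1,0,0]
After op 7 (pop): stack=[1] mem=[0,1,0,0]
After op 8 (RCL M1): stack=[1,1] mem=[0,1,0,0]
After op 9 (STO M0): stack=[1] mem=[1,1,0,0]

[1]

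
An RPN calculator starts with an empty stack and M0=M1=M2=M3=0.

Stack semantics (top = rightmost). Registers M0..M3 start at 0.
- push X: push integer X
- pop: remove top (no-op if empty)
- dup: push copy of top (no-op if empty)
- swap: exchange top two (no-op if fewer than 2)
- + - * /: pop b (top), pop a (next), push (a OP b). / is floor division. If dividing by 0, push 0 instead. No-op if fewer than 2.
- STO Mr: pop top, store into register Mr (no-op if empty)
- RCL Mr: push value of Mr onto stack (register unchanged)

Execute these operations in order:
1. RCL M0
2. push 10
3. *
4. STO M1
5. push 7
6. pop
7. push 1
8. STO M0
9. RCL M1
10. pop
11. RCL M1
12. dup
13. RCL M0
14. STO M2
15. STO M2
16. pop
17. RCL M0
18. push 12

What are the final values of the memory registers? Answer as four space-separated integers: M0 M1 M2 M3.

After op 1 (RCL M0): stack=[0] mem=[0,0,0,0]
After op 2 (push 10): stack=[0,10] mem=[0,0,0,0]
After op 3 (*): stack=[0] mem=[0,0,0,0]
After op 4 (STO M1): stack=[empty] mem=[0,0,0,0]
After op 5 (push 7): stack=[7] mem=[0,0,0,0]
After op 6 (pop): stack=[empty] mem=[0,0,0,0]
After op 7 (push 1): stack=[1] mem=[0,0,0,0]
After op 8 (STO M0): stack=[empty] mem=[1,0,0,0]
After op 9 (RCL M1): stack=[0] mem=[1,0,0,0]
After op 10 (pop): stack=[empty] mem=[1,0,0,0]
After op 11 (RCL M1): stack=[0] mem=[1,0,0,0]
After op 12 (dup): stack=[0,0] mem=[1,0,0,0]
After op 13 (RCL M0): stack=[0,0,1] mem=[1,0,0,0]
After op 14 (STO M2): stack=[0,0] mem=[1,0,1,0]
After op 15 (STO M2): stack=[0] mem=[1,0,0,0]
After op 16 (pop): stack=[empty] mem=[1,0,0,0]
After op 17 (RCL M0): stack=[1] mem=[1,0,0,0]
After op 18 (push 12): stack=[1,12] mem=[1,0,0,0]

Answer: 1 0 0 0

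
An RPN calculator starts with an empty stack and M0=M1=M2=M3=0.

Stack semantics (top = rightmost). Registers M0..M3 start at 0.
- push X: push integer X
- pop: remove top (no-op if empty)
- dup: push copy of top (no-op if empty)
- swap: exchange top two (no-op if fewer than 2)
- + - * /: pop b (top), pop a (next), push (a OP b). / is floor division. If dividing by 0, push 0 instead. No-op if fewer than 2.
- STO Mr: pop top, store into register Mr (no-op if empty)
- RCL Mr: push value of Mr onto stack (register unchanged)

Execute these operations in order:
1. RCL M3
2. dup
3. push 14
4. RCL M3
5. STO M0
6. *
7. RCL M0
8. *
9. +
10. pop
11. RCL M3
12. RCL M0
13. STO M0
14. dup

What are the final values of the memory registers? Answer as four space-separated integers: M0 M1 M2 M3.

After op 1 (RCL M3): stack=[0] mem=[0,0,0,0]
After op 2 (dup): stack=[0,0] mem=[0,0,0,0]
After op 3 (push 14): stack=[0,0,14] mem=[0,0,0,0]
After op 4 (RCL M3): stack=[0,0,14,0] mem=[0,0,0,0]
After op 5 (STO M0): stack=[0,0,14] mem=[0,0,0,0]
After op 6 (*): stack=[0,0] mem=[0,0,0,0]
After op 7 (RCL M0): stack=[0,0,0] mem=[0,0,0,0]
After op 8 (*): stack=[0,0] mem=[0,0,0,0]
After op 9 (+): stack=[0] mem=[0,0,0,0]
After op 10 (pop): stack=[empty] mem=[0,0,0,0]
After op 11 (RCL M3): stack=[0] mem=[0,0,0,0]
After op 12 (RCL M0): stack=[0,0] mem=[0,0,0,0]
After op 13 (STO M0): stack=[0] mem=[0,0,0,0]
After op 14 (dup): stack=[0,0] mem=[0,0,0,0]

Answer: 0 0 0 0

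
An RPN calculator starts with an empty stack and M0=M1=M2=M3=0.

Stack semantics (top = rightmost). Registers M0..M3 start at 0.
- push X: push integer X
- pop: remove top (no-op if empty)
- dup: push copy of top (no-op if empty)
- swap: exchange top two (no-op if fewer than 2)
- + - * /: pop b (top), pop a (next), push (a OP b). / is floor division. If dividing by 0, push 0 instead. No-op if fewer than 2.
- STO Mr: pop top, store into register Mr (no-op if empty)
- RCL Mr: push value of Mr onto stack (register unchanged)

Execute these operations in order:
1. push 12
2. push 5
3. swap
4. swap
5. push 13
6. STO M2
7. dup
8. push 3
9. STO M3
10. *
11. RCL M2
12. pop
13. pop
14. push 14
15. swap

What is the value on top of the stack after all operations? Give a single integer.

After op 1 (push 12): stack=[12] mem=[0,0,0,0]
After op 2 (push 5): stack=[12,5] mem=[0,0,0,0]
After op 3 (swap): stack=[5,12] mem=[0,0,0,0]
After op 4 (swap): stack=[12,5] mem=[0,0,0,0]
After op 5 (push 13): stack=[12,5,13] mem=[0,0,0,0]
After op 6 (STO M2): stack=[12,5] mem=[0,0,13,0]
After op 7 (dup): stack=[12,5,5] mem=[0,0,13,0]
After op 8 (push 3): stack=[12,5,5,3] mem=[0,0,13,0]
After op 9 (STO M3): stack=[12,5,5] mem=[0,0,13,3]
After op 10 (*): stack=[12,25] mem=[0,0,13,3]
After op 11 (RCL M2): stack=[12,25,13] mem=[0,0,13,3]
After op 12 (pop): stack=[12,25] mem=[0,0,13,3]
After op 13 (pop): stack=[12] mem=[0,0,13,3]
After op 14 (push 14): stack=[12,14] mem=[0,0,13,3]
After op 15 (swap): stack=[14,12] mem=[0,0,13,3]

Answer: 12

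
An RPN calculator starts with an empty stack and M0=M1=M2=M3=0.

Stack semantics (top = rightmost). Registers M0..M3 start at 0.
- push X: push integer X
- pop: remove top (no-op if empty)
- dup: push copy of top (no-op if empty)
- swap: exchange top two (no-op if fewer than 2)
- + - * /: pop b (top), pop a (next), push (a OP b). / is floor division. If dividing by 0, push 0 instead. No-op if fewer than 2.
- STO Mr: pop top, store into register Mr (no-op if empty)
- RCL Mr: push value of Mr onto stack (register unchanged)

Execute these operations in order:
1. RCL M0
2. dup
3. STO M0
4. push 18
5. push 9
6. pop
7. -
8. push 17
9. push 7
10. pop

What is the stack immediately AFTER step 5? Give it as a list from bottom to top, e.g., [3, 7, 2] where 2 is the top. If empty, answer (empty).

After op 1 (RCL M0): stack=[0] mem=[0,0,0,0]
After op 2 (dup): stack=[0,0] mem=[0,0,0,0]
After op 3 (STO M0): stack=[0] mem=[0,0,0,0]
After op 4 (push 18): stack=[0,18] mem=[0,0,0,0]
After op 5 (push 9): stack=[0,18,9] mem=[0,0,0,0]

[0, 18, 9]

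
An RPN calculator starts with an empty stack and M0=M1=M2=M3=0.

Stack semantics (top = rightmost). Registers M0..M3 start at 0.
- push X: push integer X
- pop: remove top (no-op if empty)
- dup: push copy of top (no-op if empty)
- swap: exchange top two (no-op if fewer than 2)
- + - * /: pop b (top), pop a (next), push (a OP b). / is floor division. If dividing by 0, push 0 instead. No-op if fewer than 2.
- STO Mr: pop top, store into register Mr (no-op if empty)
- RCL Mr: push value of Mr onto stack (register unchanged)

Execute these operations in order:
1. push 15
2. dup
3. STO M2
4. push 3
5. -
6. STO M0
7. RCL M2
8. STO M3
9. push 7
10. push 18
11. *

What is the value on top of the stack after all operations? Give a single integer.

Answer: 126

Derivation:
After op 1 (push 15): stack=[15] mem=[0,0,0,0]
After op 2 (dup): stack=[15,15] mem=[0,0,0,0]
After op 3 (STO M2): stack=[15] mem=[0,0,15,0]
After op 4 (push 3): stack=[15,3] mem=[0,0,15,0]
After op 5 (-): stack=[12] mem=[0,0,15,0]
After op 6 (STO M0): stack=[empty] mem=[12,0,15,0]
After op 7 (RCL M2): stack=[15] mem=[12,0,15,0]
After op 8 (STO M3): stack=[empty] mem=[12,0,15,15]
After op 9 (push 7): stack=[7] mem=[12,0,15,15]
After op 10 (push 18): stack=[7,18] mem=[12,0,15,15]
After op 11 (*): stack=[126] mem=[12,0,15,15]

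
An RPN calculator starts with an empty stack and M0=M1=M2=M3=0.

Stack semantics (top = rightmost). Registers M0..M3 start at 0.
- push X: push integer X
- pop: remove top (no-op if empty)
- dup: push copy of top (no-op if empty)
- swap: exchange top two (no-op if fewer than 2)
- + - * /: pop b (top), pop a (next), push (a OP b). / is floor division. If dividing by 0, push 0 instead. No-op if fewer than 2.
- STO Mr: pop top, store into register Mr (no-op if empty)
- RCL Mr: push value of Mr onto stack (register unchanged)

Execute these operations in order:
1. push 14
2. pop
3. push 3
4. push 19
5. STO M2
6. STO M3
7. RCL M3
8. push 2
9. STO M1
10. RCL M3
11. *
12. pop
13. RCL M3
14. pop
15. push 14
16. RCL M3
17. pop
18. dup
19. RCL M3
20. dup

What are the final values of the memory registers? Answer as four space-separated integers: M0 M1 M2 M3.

Answer: 0 2 19 3

Derivation:
After op 1 (push 14): stack=[14] mem=[0,0,0,0]
After op 2 (pop): stack=[empty] mem=[0,0,0,0]
After op 3 (push 3): stack=[3] mem=[0,0,0,0]
After op 4 (push 19): stack=[3,19] mem=[0,0,0,0]
After op 5 (STO M2): stack=[3] mem=[0,0,19,0]
After op 6 (STO M3): stack=[empty] mem=[0,0,19,3]
After op 7 (RCL M3): stack=[3] mem=[0,0,19,3]
After op 8 (push 2): stack=[3,2] mem=[0,0,19,3]
After op 9 (STO M1): stack=[3] mem=[0,2,19,3]
After op 10 (RCL M3): stack=[3,3] mem=[0,2,19,3]
After op 11 (*): stack=[9] mem=[0,2,19,3]
After op 12 (pop): stack=[empty] mem=[0,2,19,3]
After op 13 (RCL M3): stack=[3] mem=[0,2,19,3]
After op 14 (pop): stack=[empty] mem=[0,2,19,3]
After op 15 (push 14): stack=[14] mem=[0,2,19,3]
After op 16 (RCL M3): stack=[14,3] mem=[0,2,19,3]
After op 17 (pop): stack=[14] mem=[0,2,19,3]
After op 18 (dup): stack=[14,14] mem=[0,2,19,3]
After op 19 (RCL M3): stack=[14,14,3] mem=[0,2,19,3]
After op 20 (dup): stack=[14,14,3,3] mem=[0,2,19,3]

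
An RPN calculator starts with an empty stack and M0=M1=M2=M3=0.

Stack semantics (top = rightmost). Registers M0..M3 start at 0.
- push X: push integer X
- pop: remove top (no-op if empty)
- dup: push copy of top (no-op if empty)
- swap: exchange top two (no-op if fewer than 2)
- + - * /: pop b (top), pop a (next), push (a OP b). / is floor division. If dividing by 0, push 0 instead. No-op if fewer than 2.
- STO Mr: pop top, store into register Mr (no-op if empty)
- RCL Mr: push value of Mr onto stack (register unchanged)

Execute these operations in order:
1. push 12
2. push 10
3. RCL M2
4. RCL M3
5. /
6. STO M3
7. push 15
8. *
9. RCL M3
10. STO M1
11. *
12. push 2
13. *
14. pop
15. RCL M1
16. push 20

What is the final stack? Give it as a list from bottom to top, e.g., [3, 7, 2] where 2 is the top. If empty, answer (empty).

After op 1 (push 12): stack=[12] mem=[0,0,0,0]
After op 2 (push 10): stack=[12,10] mem=[0,0,0,0]
After op 3 (RCL M2): stack=[12,10,0] mem=[0,0,0,0]
After op 4 (RCL M3): stack=[12,10,0,0] mem=[0,0,0,0]
After op 5 (/): stack=[12,10,0] mem=[0,0,0,0]
After op 6 (STO M3): stack=[12,10] mem=[0,0,0,0]
After op 7 (push 15): stack=[12,10,15] mem=[0,0,0,0]
After op 8 (*): stack=[12,150] mem=[0,0,0,0]
After op 9 (RCL M3): stack=[12,150,0] mem=[0,0,0,0]
After op 10 (STO M1): stack=[12,150] mem=[0,0,0,0]
After op 11 (*): stack=[1800] mem=[0,0,0,0]
After op 12 (push 2): stack=[1800,2] mem=[0,0,0,0]
After op 13 (*): stack=[3600] mem=[0,0,0,0]
After op 14 (pop): stack=[empty] mem=[0,0,0,0]
After op 15 (RCL M1): stack=[0] mem=[0,0,0,0]
After op 16 (push 20): stack=[0,20] mem=[0,0,0,0]

Answer: [0, 20]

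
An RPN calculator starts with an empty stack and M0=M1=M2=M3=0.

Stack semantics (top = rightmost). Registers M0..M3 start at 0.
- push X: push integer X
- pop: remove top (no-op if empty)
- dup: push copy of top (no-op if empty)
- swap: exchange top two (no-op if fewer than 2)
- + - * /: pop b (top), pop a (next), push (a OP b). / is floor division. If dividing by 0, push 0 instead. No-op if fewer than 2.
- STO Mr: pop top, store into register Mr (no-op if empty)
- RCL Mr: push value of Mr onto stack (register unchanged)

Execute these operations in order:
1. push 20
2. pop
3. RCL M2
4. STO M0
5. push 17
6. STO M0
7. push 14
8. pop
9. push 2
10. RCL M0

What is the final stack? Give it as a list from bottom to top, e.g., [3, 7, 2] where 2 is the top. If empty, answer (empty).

After op 1 (push 20): stack=[20] mem=[0,0,0,0]
After op 2 (pop): stack=[empty] mem=[0,0,0,0]
After op 3 (RCL M2): stack=[0] mem=[0,0,0,0]
After op 4 (STO M0): stack=[empty] mem=[0,0,0,0]
After op 5 (push 17): stack=[17] mem=[0,0,0,0]
After op 6 (STO M0): stack=[empty] mem=[17,0,0,0]
After op 7 (push 14): stack=[14] mem=[17,0,0,0]
After op 8 (pop): stack=[empty] mem=[17,0,0,0]
After op 9 (push 2): stack=[2] mem=[17,0,0,0]
After op 10 (RCL M0): stack=[2,17] mem=[17,0,0,0]

Answer: [2, 17]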